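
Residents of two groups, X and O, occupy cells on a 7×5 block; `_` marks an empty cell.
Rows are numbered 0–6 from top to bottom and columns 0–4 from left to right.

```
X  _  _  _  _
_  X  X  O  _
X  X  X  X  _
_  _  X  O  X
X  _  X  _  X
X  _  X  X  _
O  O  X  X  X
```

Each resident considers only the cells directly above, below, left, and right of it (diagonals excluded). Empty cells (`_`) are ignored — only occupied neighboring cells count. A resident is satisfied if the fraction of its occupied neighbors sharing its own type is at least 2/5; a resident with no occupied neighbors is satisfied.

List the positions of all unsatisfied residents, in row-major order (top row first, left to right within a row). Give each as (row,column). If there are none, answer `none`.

(1,3), (2,3), (3,3)

Row 0: (0,0)X 0/0 satisfied
Row 1: (1,1)X 2/2 satisfied · (1,2)X 2/3 satisfied · (1,3)O 0/2 not
Row 2: (2,0)X 1/1 satisfied · (2,1)X 3/3 satisfied · (2,2)X 4/4 satisfied · (2,3)X 1/3 not
Row 3: (3,2)X 2/3 satisfied · (3,3)O 0/3 not · (3,4)X 1/2 satisfied
Row 4: (4,0)X 1/1 satisfied · (4,2)X 2/2 satisfied · (4,4)X 1/1 satisfied
Row 5: (5,0)X 1/2 satisfied · (5,2)X 3/3 satisfied · (5,3)X 2/2 satisfied
Row 6: (6,0)O 1/2 satisfied · (6,1)O 1/2 satisfied · (6,2)X 2/3 satisfied · (6,3)X 3/3 satisfied · (6,4)X 1/1 satisfied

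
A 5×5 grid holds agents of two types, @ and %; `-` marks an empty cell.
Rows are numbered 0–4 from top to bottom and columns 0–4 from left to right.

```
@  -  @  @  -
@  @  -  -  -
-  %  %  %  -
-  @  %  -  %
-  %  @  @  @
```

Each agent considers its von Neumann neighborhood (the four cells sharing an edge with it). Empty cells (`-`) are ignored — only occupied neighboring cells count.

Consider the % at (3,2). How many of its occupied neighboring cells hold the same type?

1

Occupied neighbors of (3,2): (2,2)=%, (4,2)=@, (3,1)=@.
Same type (%): 1 of 3.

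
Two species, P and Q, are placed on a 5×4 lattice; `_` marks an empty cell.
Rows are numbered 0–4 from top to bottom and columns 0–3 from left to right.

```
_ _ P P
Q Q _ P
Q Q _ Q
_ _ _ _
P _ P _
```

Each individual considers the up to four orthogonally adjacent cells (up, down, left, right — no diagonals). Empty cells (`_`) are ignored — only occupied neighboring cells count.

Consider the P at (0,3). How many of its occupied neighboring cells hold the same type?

2

Occupied neighbors of (0,3): (1,3)=P, (0,2)=P.
Same type (P): 2 of 2.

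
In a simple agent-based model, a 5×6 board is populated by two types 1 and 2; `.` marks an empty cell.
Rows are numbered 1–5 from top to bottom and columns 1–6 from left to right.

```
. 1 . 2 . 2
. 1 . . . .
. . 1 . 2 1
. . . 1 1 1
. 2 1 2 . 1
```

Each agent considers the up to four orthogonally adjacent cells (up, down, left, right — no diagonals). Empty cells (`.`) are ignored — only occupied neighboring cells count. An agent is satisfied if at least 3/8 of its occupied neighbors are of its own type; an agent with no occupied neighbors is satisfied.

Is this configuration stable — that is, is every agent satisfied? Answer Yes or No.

No

Row 1: (1,2)1 1/1 ok · (1,4)2 0/0 ok · (1,6)2 0/0 ok
Row 2: (2,2)1 1/1 ok
Row 3: (3,3)1 0/0 ok · (3,5)2 0/2 unhappy · (3,6)1 1/2 ok
Row 4: (4,4)1 1/2 ok · (4,5)1 2/3 ok · (4,6)1 3/3 ok
Row 5: (5,2)2 0/1 unhappy · (5,3)1 0/2 unhappy · (5,4)2 0/2 unhappy · (5,6)1 1/1 ok
For instance (3,5) has only 0/2 same-type neighbors, below 3/8.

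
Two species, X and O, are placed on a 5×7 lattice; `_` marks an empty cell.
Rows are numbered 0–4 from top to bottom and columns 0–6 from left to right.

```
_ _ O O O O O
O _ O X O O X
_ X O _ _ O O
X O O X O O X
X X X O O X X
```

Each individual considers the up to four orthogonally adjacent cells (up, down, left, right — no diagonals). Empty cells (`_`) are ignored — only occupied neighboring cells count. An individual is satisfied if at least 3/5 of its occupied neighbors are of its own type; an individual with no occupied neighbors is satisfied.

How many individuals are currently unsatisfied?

14

Row 0: (0,2)O 2/2 satisfied · (0,3)O 2/3 satisfied · (0,4)O 3/3 satisfied · (0,5)O 3/3 satisfied · (0,6)O 1/2 not
Row 1: (1,0)O 0/0 satisfied · (1,2)O 2/3 satisfied · (1,3)X 0/3 not · (1,4)O 2/3 satisfied · (1,5)O 3/4 satisfied · (1,6)X 0/3 not
Row 2: (2,1)X 0/2 not · (2,2)O 2/3 satisfied · (2,5)O 3/3 satisfied · (2,6)O 1/3 not
Row 3: (3,0)X 1/2 not · (3,1)O 1/4 not · (3,2)O 2/4 not · (3,3)X 0/3 not · (3,4)O 2/3 satisfied · (3,5)O 2/4 not · (3,6)X 1/3 not
Row 4: (4,0)X 2/2 satisfied · (4,1)X 2/3 satisfied · (4,2)X 1/3 not · (4,3)O 1/3 not · (4,4)O 2/3 satisfied · (4,5)X 1/3 not · (4,6)X 2/2 satisfied
Unsatisfied: (0,6), (1,3), (1,6), (2,1), (2,6), (3,0), (3,1), (3,2), (3,3), (3,5), (3,6), (4,2), (4,3), (4,5) — 14 in total.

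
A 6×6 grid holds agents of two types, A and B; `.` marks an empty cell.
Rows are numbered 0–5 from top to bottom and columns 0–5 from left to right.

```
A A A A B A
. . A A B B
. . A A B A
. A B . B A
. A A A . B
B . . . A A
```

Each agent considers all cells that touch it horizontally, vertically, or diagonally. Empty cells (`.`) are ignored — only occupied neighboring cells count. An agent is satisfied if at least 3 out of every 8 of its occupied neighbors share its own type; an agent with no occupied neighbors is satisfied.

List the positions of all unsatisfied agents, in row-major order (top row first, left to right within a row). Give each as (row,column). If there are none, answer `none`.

(0,0)A 1/1 satisfied
(0,1)A 3/3 satisfied
(0,2)A 4/4 satisfied
(0,3)A 3/5 satisfied
(0,4)B 2/5 satisfied
(0,5)A 0/3 not
(1,2)A 6/6 satisfied
(1,3)A 5/8 satisfied
(1,4)B 3/8 satisfied
(1,5)B 3/5 satisfied
(2,2)A 4/5 satisfied
(2,3)A 3/7 satisfied
(2,4)B 3/7 satisfied
(2,5)A 1/5 not
(3,1)A 3/4 satisfied
(3,2)B 0/6 not
(3,4)B 2/6 not
(3,5)A 1/4 not
(4,1)A 2/4 satisfied
(4,2)A 3/4 satisfied
(4,3)A 2/4 satisfied
(4,5)B 1/4 not
(5,0)B 0/1 not
(5,4)A 2/3 satisfied
(5,5)A 1/2 satisfied

(0,5), (2,5), (3,2), (3,4), (3,5), (4,5), (5,0)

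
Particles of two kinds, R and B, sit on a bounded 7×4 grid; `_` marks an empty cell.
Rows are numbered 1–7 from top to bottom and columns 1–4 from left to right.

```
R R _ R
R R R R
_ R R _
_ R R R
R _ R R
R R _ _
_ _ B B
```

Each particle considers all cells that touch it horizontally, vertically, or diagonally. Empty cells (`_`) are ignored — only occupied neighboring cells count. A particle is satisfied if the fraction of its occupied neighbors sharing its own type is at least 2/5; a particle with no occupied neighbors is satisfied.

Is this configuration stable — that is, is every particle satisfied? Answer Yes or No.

Yes

Row 1: (1,1)R 3/3 satisfied · (1,2)R 4/4 satisfied · (1,4)R 2/2 satisfied
Row 2: (2,1)R 4/4 satisfied · (2,2)R 6/6 satisfied · (2,3)R 6/6 satisfied · (2,4)R 3/3 satisfied
Row 3: (3,2)R 6/6 satisfied · (3,3)R 7/7 satisfied
Row 4: (4,2)R 5/5 satisfied · (4,3)R 6/6 satisfied · (4,4)R 4/4 satisfied
Row 5: (5,1)R 3/3 satisfied · (5,3)R 5/5 satisfied · (5,4)R 3/3 satisfied
Row 6: (6,1)R 2/2 satisfied · (6,2)R 3/4 satisfied
Row 7: (7,3)B 1/2 satisfied · (7,4)B 1/1 satisfied
All meet the threshold, so the configuration is stable.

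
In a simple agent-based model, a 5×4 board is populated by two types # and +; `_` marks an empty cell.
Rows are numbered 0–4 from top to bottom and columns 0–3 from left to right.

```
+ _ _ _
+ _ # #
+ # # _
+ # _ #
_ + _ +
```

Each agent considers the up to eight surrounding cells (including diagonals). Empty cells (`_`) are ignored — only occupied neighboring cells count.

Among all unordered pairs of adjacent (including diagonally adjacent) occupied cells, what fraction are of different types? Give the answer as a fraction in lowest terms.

7/19

Scan each occupied cell's neighbors to the right and below (and the two forward diagonals) so each pair is counted once.
From row 0: 0 unlike of 1 pairs (running 0/1).
From row 1: 1 unlike of 6 pairs (running 1/7).
From row 2: 3 unlike of 8 pairs (running 4/15).
From row 3: 3 unlike of 4 pairs (running 7/19).
Total adjacent occupied pairs: 19; unlike-type pairs: 7.
7/19 is already in lowest terms.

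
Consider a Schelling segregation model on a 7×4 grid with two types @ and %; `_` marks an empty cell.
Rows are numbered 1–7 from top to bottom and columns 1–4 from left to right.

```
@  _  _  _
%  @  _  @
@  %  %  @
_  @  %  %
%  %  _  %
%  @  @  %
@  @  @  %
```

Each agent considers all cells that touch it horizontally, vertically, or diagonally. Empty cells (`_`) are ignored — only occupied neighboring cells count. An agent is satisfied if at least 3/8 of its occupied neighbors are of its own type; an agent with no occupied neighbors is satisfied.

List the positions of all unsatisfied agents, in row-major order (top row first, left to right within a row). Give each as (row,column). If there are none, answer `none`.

(1,1)@ 1/2 ✓
(2,1)% 1/4 ✗
(2,2)@ 2/5 ✓
(2,4)@ 1/2 ✓
(3,1)@ 2/4 ✓
(3,2)% 3/6 ✓
(3,3)% 3/7 ✓
(3,4)@ 1/4 ✗
(4,2)@ 1/6 ✗
(4,3)% 5/7 ✓
(4,4)% 3/4 ✓
(5,1)% 2/4 ✓
(5,2)% 3/6 ✓
(5,4)% 3/4 ✓
(6,1)% 2/5 ✓
(6,2)@ 4/7 ✓
(6,3)@ 3/7 ✓
(6,4)% 2/4 ✓
(7,1)@ 2/3 ✓
(7,2)@ 4/5 ✓
(7,3)@ 3/5 ✓
(7,4)% 1/3 ✗

(2,1), (3,4), (4,2), (7,4)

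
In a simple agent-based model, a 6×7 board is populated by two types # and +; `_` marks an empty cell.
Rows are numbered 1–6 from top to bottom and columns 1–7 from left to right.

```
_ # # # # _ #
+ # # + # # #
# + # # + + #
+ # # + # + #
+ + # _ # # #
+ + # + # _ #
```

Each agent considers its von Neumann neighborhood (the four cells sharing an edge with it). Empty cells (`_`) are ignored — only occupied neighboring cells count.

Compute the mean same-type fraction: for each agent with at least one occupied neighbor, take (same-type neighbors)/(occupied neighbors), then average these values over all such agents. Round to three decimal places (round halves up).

Row 1: (1,2)# 2/2 · (1,3)# 3/3 · (1,4)# 2/3 · (1,5)# 2/2 · (1,7)# 1/1
Row 2: (2,1)+ 0/2 · (2,2)# 2/4 · (2,3)# 3/4 · (2,4)+ 0/4 · (2,5)# 2/4 · (2,6)# 2/3 · (2,7)# 3/3
Row 3: (3,1)# 0/3 · (3,2)+ 0/4 · (3,3)# 3/4 · (3,4)# 1/4 · (3,5)+ 1/4 · (3,6)+ 2/4 · (3,7)# 2/3
Row 4: (4,1)+ 1/3 · (4,2)# 1/4 · (4,3)# 3/4 · (4,4)+ 0/3 · (4,5)# 1/4 · (4,6)+ 1/4 · (4,7)# 2/3
Row 5: (5,1)+ 3/3 · (5,2)+ 2/4 · (5,3)# 2/3 · (5,5)# 3/3 · (5,6)# 2/3 · (5,7)# 3/3
Row 6: (6,1)+ 2/2 · (6,2)+ 2/3 · (6,3)# 1/3 · (6,4)+ 0/2 · (6,5)# 1/2 · (6,7)# 1/1
Sum over 38 agents: 2/2 + 3/3 + 2/3 + 2/2 + 1/1 + 0/2 + 2/4 + 3/4 + 0/4 + 2/4 + 2/3 + 3/3 + 0/3 + 0/4 + 3/4 + 1/4 + 1/4 + 2/4 + 2/3 + 1/3 + 1/4 + 3/4 + 0/3 + 1/4 + 1/4 + 2/3 + 3/3 + 2/4 + 2/3 + 3/3 + 2/3 + 3/3 + 2/2 + 2/3 + 1/3 + 0/2 + 1/2 + 1/1 = 64/3; mean = 64/3 ÷ 38 = 32/57 = 0.561403… → 0.561.

0.561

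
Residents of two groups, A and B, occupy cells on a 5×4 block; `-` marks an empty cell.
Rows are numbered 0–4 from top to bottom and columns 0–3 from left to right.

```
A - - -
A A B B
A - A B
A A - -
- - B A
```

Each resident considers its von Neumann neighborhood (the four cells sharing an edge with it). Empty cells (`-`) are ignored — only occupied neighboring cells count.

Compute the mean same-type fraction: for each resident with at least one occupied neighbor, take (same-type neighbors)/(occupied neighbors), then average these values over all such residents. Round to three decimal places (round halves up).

(0,0)A 1/1
(1,0)A 3/3
(1,1)A 1/2
(1,2)B 1/3
(1,3)B 2/2
(2,0)A 2/2
(2,2)A 0/2
(2,3)B 1/2
(3,0)A 2/2
(3,1)A 1/1
(4,2)B 0/1
(4,3)A 0/1
Sum over 12 residents: 1/1 + 3/3 + 1/2 + 1/3 + 2/2 + 2/2 + 0/2 + 1/2 + 2/2 + 1/1 + 0/1 + 0/1 = 22/3; mean = 22/3 ÷ 12 = 11/18 = 0.611111… → 0.611.

0.611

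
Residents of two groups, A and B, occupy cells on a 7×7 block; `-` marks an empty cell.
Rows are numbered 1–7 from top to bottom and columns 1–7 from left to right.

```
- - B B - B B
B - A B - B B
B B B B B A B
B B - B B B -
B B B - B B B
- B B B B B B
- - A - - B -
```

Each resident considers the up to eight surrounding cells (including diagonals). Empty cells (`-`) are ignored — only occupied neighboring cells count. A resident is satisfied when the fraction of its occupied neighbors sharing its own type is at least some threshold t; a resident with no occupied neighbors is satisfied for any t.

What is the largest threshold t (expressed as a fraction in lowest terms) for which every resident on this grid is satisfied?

(1,3)B 2/3
(1,4)B 2/3
(1,6)B 3/3
(1,7)B 3/3
(2,1)B 2/2
(2,3)A 0/6
(2,4)B 5/6
(2,6)B 5/6
(2,7)B 4/5
(3,1)B 4/4
(3,2)B 5/6
(3,3)B 5/6
(3,4)B 5/6
(3,5)B 6/7
(3,6)A 0/6
(3,7)B 3/4
(4,1)B 5/5
(4,2)B 7/7
(4,4)B 6/6
(4,5)B 6/7
(4,6)B 6/7
(5,1)B 4/4
(5,2)B 6/6
(5,3)B 6/6
(5,5)B 7/7
(5,6)B 7/7
(5,7)B 4/4
(6,2)B 4/5
(6,3)B 4/5
(6,4)B 4/5
(6,5)B 5/5
(6,6)B 6/6
(6,7)B 4/4
(7,3)A 0/3
(7,6)B 3/3
The smallest same-type fraction is 0/6 at (2,3), which reduces to 0/1. Any threshold above that leaves this resident unsatisfied.

0/1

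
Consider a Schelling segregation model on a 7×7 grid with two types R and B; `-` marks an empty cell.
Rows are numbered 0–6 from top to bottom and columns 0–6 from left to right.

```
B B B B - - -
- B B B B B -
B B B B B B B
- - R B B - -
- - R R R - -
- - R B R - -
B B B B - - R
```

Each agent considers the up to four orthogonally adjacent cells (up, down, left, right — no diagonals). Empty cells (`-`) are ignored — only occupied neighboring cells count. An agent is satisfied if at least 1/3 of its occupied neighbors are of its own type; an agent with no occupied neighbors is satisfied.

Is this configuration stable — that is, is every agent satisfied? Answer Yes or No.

(0,0)B 1/1 ok
(0,1)B 3/3 ok
(0,2)B 3/3 ok
(0,3)B 2/2 ok
(1,1)B 3/3 ok
(1,2)B 4/4 ok
(1,3)B 4/4 ok
(1,4)B 3/3 ok
(1,5)B 2/2 ok
(2,0)B 1/1 ok
(2,1)B 3/3 ok
(2,2)B 3/4 ok
(2,3)B 4/4 ok
(2,4)B 4/4 ok
(2,5)B 3/3 ok
(2,6)B 1/1 ok
(3,2)R 1/3 ok
(3,3)B 2/4 ok
(3,4)B 2/3 ok
(4,2)R 3/3 ok
(4,3)R 2/4 ok
(4,4)R 2/3 ok
(5,2)R 1/3 ok
(5,3)B 1/4 unhappy
(5,4)R 1/2 ok
(6,0)B 1/1 ok
(6,1)B 2/2 ok
(6,2)B 2/3 ok
(6,3)B 2/2 ok
(6,6)R 0/0 ok
For instance (5,3) has only 1/4 same-type neighbors, below 1/3.

No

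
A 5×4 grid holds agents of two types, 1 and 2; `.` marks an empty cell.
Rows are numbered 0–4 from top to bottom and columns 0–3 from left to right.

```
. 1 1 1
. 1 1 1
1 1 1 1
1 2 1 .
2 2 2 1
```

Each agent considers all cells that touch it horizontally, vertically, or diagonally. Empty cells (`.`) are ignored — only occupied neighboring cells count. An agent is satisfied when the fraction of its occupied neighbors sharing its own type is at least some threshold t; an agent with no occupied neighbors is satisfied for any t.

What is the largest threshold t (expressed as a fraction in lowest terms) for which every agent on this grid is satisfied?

Row 0: (0,1)1 3/3 · (0,2)1 5/5 · (0,3)1 3/3
Row 1: (1,1)1 6/6 · (1,2)1 8/8 · (1,3)1 5/5
Row 2: (2,0)1 3/4 · (2,1)1 6/7 · (2,2)1 6/7 · (2,3)1 4/4
Row 3: (3,0)1 2/5 · (3,1)2 3/8 · (3,2)1 4/7
Row 4: (4,0)2 2/3 · (4,1)2 3/5 · (4,2)2 2/4 · (4,3)1 1/2
The smallest same-type fraction is 3/8 at (3,1), which reduces to 3/8. Any threshold above that leaves this agent unsatisfied.

3/8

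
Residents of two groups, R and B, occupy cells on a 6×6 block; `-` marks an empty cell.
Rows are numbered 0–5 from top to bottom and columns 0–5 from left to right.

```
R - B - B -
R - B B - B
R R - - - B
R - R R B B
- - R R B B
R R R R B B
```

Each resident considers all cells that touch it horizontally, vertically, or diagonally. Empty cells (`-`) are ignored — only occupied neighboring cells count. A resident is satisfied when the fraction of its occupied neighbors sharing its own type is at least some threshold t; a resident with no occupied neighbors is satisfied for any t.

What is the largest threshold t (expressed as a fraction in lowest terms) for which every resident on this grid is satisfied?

Row 0: (0,0)R 1/1 · (0,2)B 2/2 · (0,4)B 2/2
Row 1: (1,0)R 3/3 · (1,2)B 2/3 · (1,3)B 3/3 · (1,5)B 2/2
Row 2: (2,0)R 3/3 · (2,1)R 4/5 · (2,5)B 3/3
Row 3: (3,0)R 2/2 · (3,2)R 4/4 · (3,3)R 3/5 · (3,4)B 4/6 · (3,5)B 4/4
Row 4: (4,2)R 6/6 · (4,3)R 5/8 · (4,4)B 5/8 · (4,5)B 5/5
Row 5: (5,0)R 1/1 · (5,1)R 3/3 · (5,2)R 4/4 · (5,3)R 3/5 · (5,4)B 3/5 · (5,5)B 3/3
The smallest same-type fraction is 3/5 at (3,3), which reduces to 3/5. Any threshold above that leaves this resident unsatisfied.

3/5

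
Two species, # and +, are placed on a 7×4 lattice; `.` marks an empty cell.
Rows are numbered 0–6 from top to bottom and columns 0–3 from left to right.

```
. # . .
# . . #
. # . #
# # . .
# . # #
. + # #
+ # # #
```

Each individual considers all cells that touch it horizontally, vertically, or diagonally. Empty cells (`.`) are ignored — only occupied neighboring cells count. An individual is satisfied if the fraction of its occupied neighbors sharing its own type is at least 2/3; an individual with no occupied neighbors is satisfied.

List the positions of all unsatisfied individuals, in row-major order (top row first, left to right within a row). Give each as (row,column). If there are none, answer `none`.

Row 0: (0,1)# 1/1 satisfied
Row 1: (1,0)# 2/2 satisfied · (1,3)# 1/1 satisfied
Row 2: (2,1)# 3/3 satisfied · (2,3)# 1/1 satisfied
Row 3: (3,0)# 3/3 satisfied · (3,1)# 4/4 satisfied
Row 4: (4,0)# 2/3 satisfied · (4,2)# 4/5 satisfied · (4,3)# 3/3 satisfied
Row 5: (5,1)+ 1/6 not · (5,2)# 6/7 satisfied · (5,3)# 5/5 satisfied
Row 6: (6,0)+ 1/2 not · (6,1)# 2/4 not · (6,2)# 4/5 satisfied · (6,3)# 3/3 satisfied

(5,1), (6,0), (6,1)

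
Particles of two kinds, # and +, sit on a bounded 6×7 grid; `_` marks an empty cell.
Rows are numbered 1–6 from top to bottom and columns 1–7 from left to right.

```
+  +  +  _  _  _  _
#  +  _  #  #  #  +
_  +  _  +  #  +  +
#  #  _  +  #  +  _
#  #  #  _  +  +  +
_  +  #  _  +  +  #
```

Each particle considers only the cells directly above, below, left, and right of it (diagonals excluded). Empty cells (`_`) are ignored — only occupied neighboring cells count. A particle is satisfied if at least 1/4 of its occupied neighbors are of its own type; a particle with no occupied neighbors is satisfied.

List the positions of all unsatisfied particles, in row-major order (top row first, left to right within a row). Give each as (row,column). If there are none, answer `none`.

(2,1), (6,2), (6,7)

(1,1)+ 1/2 ok
(1,2)+ 3/3 ok
(1,3)+ 1/1 ok
(2,1)# 0/2 unhappy
(2,2)+ 2/3 ok
(2,4)# 1/2 ok
(2,5)# 3/3 ok
(2,6)# 1/3 ok
(2,7)+ 1/2 ok
(3,2)+ 1/2 ok
(3,4)+ 1/3 ok
(3,5)# 2/4 ok
(3,6)+ 2/4 ok
(3,7)+ 2/2 ok
(4,1)# 2/2 ok
(4,2)# 2/3 ok
(4,4)+ 1/2 ok
(4,5)# 1/4 ok
(4,6)+ 2/3 ok
(5,1)# 2/2 ok
(5,2)# 3/4 ok
(5,3)# 2/2 ok
(5,5)+ 2/3 ok
(5,6)+ 4/4 ok
(5,7)+ 1/2 ok
(6,2)+ 0/2 unhappy
(6,3)# 1/2 ok
(6,5)+ 2/2 ok
(6,6)+ 2/3 ok
(6,7)# 0/2 unhappy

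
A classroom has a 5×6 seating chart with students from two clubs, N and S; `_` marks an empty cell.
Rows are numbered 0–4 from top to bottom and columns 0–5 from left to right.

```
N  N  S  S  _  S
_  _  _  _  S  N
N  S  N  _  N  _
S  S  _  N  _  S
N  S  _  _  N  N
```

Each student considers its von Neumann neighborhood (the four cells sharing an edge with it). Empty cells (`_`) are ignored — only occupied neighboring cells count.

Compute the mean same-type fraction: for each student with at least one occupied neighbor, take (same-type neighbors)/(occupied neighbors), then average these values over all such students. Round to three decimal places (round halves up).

0.370

(0,0)N 1/1
(0,1)N 1/2
(0,2)S 1/2
(0,3)S 1/1
(0,5)S 0/1
(1,4)S 0/2
(1,5)N 0/2
(2,0)N 0/2
(2,1)S 1/3
(2,2)N 0/1
(2,4)N 0/1
(3,0)S 1/3
(3,1)S 3/3
(3,3)N — no occupied neighbors
(3,5)S 0/1
(4,0)N 0/2
(4,1)S 1/2
(4,4)N 1/1
(4,5)N 1/2
Sum over 18 students: 1/1 + 1/2 + 1/2 + 1/1 + 0/1 + 0/2 + 0/2 + 0/2 + 1/3 + 0/1 + 0/1 + 1/3 + 3/3 + 0/1 + 0/2 + 1/2 + 1/1 + 1/2 = 20/3; mean = 20/3 ÷ 18 = 10/27 = 0.370370… → 0.370.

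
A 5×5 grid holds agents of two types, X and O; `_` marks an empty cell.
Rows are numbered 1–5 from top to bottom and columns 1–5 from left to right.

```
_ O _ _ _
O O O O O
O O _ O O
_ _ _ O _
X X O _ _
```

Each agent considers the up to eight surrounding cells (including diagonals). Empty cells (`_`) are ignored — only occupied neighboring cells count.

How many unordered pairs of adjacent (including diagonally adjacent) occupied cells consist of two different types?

Scan each occupied cell's neighbors to the right and below (and the two forward diagonals) so each pair is counted once.
From row 1: 0 unlike of 3 pairs (running 0/3).
From row 2: 0 unlike of 14 pairs (running 0/17).
From row 3: 0 unlike of 4 pairs (running 0/21).
From row 4: 0 unlike of 1 pairs (running 0/22).
From row 5: 1 unlike of 2 pairs (running 1/24).
Total adjacent occupied pairs: 24; unlike-type pairs: 1.

1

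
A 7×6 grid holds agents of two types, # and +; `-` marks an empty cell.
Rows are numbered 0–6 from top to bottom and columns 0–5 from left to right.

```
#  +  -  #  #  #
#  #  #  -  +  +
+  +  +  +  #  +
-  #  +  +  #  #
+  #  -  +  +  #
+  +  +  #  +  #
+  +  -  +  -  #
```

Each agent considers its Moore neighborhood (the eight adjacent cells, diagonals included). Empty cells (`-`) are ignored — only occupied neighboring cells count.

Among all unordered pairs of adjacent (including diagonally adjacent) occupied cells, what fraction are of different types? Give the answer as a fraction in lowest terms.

Scan each occupied cell's neighbors to the right and below (and the two forward diagonals) so each pair is counted once.
From row 0: 9 unlike of 14 pairs (running 9/14).
From row 1: 10 unlike of 16 pairs (running 19/30).
From row 2: 9 unlike of 19 pairs (running 28/49).
From row 3: 7 unlike of 15 pairs (running 35/64).
From row 4: 9 unlike of 16 pairs (running 44/80).
From row 5: 5 unlike of 15 pairs (running 49/95).
From row 6: 0 unlike of 1 pairs (running 49/96).
Total adjacent occupied pairs: 96; unlike-type pairs: 49.
49/96 is already in lowest terms.

49/96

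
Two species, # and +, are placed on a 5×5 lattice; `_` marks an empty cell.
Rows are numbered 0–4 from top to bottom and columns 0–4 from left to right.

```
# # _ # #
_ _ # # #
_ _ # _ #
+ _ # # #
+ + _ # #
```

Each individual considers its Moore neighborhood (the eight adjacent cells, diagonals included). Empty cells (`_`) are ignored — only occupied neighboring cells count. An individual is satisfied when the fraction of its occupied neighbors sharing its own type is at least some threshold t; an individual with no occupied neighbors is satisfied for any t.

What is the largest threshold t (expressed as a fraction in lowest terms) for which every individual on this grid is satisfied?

(0,0)# 1/1
(0,1)# 2/2
(0,3)# 4/4
(0,4)# 3/3
(1,2)# 4/4
(1,3)# 6/6
(1,4)# 4/4
(2,2)# 4/4
(2,4)# 4/4
(3,0)+ 2/2
(3,2)# 3/4
(3,3)# 6/6
(3,4)# 4/4
(4,0)+ 2/2
(4,1)+ 2/3
(4,3)# 4/4
(4,4)# 3/3
The smallest same-type fraction is 2/3 at (4,1), which reduces to 2/3. Any threshold above that leaves this individual unsatisfied.

2/3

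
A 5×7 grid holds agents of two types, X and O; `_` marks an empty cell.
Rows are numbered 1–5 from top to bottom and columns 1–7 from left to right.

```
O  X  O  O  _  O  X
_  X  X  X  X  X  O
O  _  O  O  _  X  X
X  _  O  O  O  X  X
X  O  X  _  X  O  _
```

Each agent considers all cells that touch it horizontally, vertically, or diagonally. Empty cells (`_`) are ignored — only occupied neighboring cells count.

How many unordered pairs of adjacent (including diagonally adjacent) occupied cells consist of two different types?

Scan each occupied cell's neighbors to the right and below (and the two forward diagonals) so each pair is counted once.
Row 1: O(1,1)–X(1,2)≠ O(1,1)–X(2,2)≠ X(1,2)–O(1,3)≠ X(1,2)–X(2,2)= X(1,2)–X(2,3)= O(1,3)–O(1,4)= O(1,3)–X(2,3)≠ O(1,3)–X(2,4)≠ O(1,3)–X(2,2)≠ O(1,4)–X(2,4)≠ O(1,4)–X(2,5)≠ O(1,4)–X(2,3)≠ O(1,6)–X(1,7)≠ O(1,6)–X(2,6)≠ O(1,6)–O(2,7)= O(1,6)–X(2,5)≠ X(1,7)–O(2,7)≠ X(1,7)–X(2,6)=  → 13/18 unlike.
Row 2: X(2,2)–X(2,3)= X(2,2)–O(3,3)≠ X(2,2)–O(3,1)≠ X(2,3)–X(2,4)= X(2,3)–O(3,3)≠ X(2,3)–O(3,4)≠ X(2,4)–X(2,5)= X(2,4)–O(3,4)≠ X(2,4)–O(3,3)≠ X(2,5)–X(2,6)= X(2,5)–X(3,6)= X(2,5)–O(3,4)≠ X(2,6)–O(2,7)≠ X(2,6)–X(3,6)= X(2,6)–X(3,7)= O(2,7)–X(3,7)≠ O(2,7)–X(3,6)≠  → 10/17 unlike.
Row 3: O(3,1)–X(4,1)≠ O(3,3)–O(3,4)= O(3,3)–O(4,3)= O(3,3)–O(4,4)= O(3,4)–O(4,4)= O(3,4)–O(4,5)= O(3,4)–O(4,3)= X(3,6)–X(3,7)= X(3,6)–X(4,6)= X(3,6)–X(4,7)= X(3,6)–O(4,5)≠ X(3,7)–X(4,7)= X(3,7)–X(4,6)=  → 2/13 unlike.
Row 4: X(4,1)–X(5,1)= X(4,1)–O(5,2)≠ O(4,3)–O(4,4)= O(4,3)–X(5,3)≠ O(4,3)–O(5,2)= O(4,4)–O(4,5)= O(4,4)–X(5,5)≠ O(4,4)–X(5,3)≠ O(4,5)–X(4,6)≠ O(4,5)–X(5,5)≠ O(4,5)–O(5,6)= X(4,6)–X(4,7)= X(4,6)–O(5,6)≠ X(4,6)–X(5,5)= X(4,7)–O(5,6)≠  → 8/15 unlike.
Row 5: X(5,1)–O(5,2)≠ O(5,2)–X(5,3)≠ X(5,5)–O(5,6)≠  → 3/3 unlike.
Total adjacent occupied pairs: 66; unlike-type pairs: 36.

36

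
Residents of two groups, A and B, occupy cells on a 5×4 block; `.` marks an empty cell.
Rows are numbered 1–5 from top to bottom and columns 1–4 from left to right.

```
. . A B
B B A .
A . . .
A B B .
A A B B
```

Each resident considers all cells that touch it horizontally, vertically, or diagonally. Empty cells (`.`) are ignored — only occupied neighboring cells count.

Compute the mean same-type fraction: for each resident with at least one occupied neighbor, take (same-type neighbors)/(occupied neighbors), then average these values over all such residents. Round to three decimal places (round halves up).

0.486

(1,3)A 1/3
(1,4)B 0/2
(2,1)B 1/2
(2,2)B 1/4
(2,3)A 1/3
(3,1)A 1/4
(4,1)A 3/4
(4,2)B 2/6
(4,3)B 3/4
(5,1)A 2/3
(5,2)A 2/5
(5,3)B 3/4
(5,4)B 2/2
Sum over 13 residents: 1/3 + 0/2 + 1/2 + 1/4 + 1/3 + 1/4 + 3/4 + 2/6 + 3/4 + 2/3 + 2/5 + 3/4 + 2/2 = 379/60; mean = 379/60 ÷ 13 = 379/780 = 0.485897… → 0.486.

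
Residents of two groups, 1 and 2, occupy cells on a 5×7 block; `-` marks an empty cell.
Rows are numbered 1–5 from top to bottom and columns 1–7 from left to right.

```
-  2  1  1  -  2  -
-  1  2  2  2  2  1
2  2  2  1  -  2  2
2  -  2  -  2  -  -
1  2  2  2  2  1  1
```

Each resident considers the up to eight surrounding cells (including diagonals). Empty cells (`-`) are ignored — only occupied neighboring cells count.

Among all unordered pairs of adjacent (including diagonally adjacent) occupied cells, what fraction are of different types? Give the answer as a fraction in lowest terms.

25/57

Scan each occupied cell's neighbors to the right and below (and the two forward diagonals) so each pair is counted once.
From row 1: 8 unlike of 13 pairs (running 8/13).
From row 2: 10 unlike of 19 pairs (running 18/32).
From row 3: 3 unlike of 11 pairs (running 21/43).
From row 4: 2 unlike of 8 pairs (running 23/51).
From row 5: 2 unlike of 6 pairs (running 25/57).
Total adjacent occupied pairs: 57; unlike-type pairs: 25.
25/57 is already in lowest terms.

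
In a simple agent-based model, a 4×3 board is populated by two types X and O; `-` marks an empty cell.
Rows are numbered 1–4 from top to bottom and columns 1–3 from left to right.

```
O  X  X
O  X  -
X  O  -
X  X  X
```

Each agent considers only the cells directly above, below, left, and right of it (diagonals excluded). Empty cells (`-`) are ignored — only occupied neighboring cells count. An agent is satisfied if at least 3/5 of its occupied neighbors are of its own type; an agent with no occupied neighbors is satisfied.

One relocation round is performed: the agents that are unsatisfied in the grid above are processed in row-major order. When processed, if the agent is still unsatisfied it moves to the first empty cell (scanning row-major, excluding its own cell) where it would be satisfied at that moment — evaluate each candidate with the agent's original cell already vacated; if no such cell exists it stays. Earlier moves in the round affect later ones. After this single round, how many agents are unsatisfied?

3

Initially unsatisfied (in order): (1,1), (2,1), (2,2), (3,1), (3,2).
  (1,1): no empty cell satisfies it; stays.
  (2,1): no empty cell satisfies it; stays.
  (2,2) → (2,3).
  (3,1) → (3,3).
  (3,2): no empty cell satisfies it; stays.
Resulting grid:
O X X
O - X
- O X
X X X
Unsatisfied now: (1,1), (1,2), (3,2).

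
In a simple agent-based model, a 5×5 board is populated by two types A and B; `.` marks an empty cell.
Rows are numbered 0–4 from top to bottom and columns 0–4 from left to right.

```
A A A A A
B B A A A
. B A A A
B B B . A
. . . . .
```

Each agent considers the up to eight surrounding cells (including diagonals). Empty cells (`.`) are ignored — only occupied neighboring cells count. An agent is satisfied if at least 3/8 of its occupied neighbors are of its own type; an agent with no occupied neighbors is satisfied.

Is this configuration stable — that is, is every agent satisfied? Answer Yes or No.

No

Row 0: (0,0)A 1/3 ✗ · (0,1)A 3/5 ✓ · (0,2)A 4/5 ✓ · (0,3)A 5/5 ✓ · (0,4)A 3/3 ✓
Row 1: (1,0)B 2/4 ✓ · (1,1)B 2/7 ✗ · (1,2)A 6/8 ✓ · (1,3)A 8/8 ✓ · (1,4)A 5/5 ✓
Row 2: (2,1)B 5/7 ✓ · (2,2)A 3/7 ✓ · (2,3)A 6/7 ✓ · (2,4)A 4/4 ✓
Row 3: (3,0)B 2/2 ✓ · (3,1)B 3/4 ✓ · (3,2)B 2/4 ✓ · (3,4)A 2/2 ✓
For instance (0,0) has only 1/3 same-type neighbors, below 3/8.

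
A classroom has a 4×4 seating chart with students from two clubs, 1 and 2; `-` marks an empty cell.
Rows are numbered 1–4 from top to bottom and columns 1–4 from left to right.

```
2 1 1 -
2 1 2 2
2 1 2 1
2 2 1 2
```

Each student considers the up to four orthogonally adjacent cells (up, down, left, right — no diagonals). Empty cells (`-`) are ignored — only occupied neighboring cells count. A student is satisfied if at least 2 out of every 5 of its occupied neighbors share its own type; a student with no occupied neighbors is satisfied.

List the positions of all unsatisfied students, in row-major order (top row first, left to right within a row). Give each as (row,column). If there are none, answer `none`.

Row 1: (1,1)2 1/2 satisfied · (1,2)1 2/3 satisfied · (1,3)1 1/2 satisfied
Row 2: (2,1)2 2/3 satisfied · (2,2)1 2/4 satisfied · (2,3)2 2/4 satisfied · (2,4)2 1/2 satisfied
Row 3: (3,1)2 2/3 satisfied · (3,2)1 1/4 not · (3,3)2 1/4 not · (3,4)1 0/3 not
Row 4: (4,1)2 2/2 satisfied · (4,2)2 1/3 not · (4,3)1 0/3 not · (4,4)2 0/2 not

(3,2), (3,3), (3,4), (4,2), (4,3), (4,4)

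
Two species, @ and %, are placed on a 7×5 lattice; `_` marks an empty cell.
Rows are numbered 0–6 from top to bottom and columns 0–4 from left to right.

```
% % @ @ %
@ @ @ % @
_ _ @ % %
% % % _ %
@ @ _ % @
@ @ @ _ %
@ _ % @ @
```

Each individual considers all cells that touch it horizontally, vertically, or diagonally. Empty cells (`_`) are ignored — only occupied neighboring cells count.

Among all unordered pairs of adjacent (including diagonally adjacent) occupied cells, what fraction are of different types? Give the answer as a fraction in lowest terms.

33/67

Scan each occupied cell's neighbors to the right and below (and the two forward diagonals) so each pair is counted once.
From row 0: 10 unlike of 17 pairs (running 10/17).
From row 1: 6 unlike of 12 pairs (running 16/29).
From row 2: 3 unlike of 7 pairs (running 19/36).
From row 3: 6 unlike of 10 pairs (running 25/46).
From row 4: 3 unlike of 10 pairs (running 28/56).
From row 5: 4 unlike of 9 pairs (running 32/65).
From row 6: 1 unlike of 2 pairs (running 33/67).
Total adjacent occupied pairs: 67; unlike-type pairs: 33.
33/67 is already in lowest terms.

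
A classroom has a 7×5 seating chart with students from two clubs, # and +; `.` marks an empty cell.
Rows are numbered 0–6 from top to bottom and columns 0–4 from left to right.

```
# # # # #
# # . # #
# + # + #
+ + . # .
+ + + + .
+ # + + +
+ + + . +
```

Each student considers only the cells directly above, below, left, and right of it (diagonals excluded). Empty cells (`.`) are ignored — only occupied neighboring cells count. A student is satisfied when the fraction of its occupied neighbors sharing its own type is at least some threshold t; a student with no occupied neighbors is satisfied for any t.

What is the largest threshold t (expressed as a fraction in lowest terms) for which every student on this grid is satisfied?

Row 0: (0,0)# 2/2 · (0,1)# 3/3 · (0,2)# 2/2 · (0,3)# 3/3 · (0,4)# 2/2
Row 1: (1,0)# 3/3 · (1,1)# 2/3 · (1,3)# 2/3 · (1,4)# 3/3
Row 2: (2,0)# 1/3 · (2,1)+ 1/4 · (2,2)# 0/2 · (2,3)+ 0/4 · (2,4)# 1/2
Row 3: (3,0)+ 2/3 · (3,1)+ 3/3 · (3,3)# 0/2
Row 4: (4,0)+ 3/3 · (4,1)+ 3/4 · (4,2)+ 3/3 · (4,3)+ 2/3
Row 5: (5,0)+ 2/3 · (5,1)# 0/4 · (5,2)+ 3/4 · (5,3)+ 3/3 · (5,4)+ 2/2
Row 6: (6,0)+ 2/2 · (6,1)+ 2/3 · (6,2)+ 2/2 · (6,4)+ 1/1
The smallest same-type fraction is 0/2 at (2,2), which reduces to 0/1. Any threshold above that leaves this student unsatisfied.

0/1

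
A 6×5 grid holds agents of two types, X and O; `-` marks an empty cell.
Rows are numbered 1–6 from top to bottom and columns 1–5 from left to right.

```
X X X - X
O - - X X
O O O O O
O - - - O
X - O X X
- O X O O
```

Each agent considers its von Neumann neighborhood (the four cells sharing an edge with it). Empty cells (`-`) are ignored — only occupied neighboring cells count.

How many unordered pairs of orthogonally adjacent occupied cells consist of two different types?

Scan each occupied cell's neighbors to the right and below so each pair is counted once.
From row 1: 1 unlike of 4 pairs (running 1/4).
From row 2: 2 unlike of 4 pairs (running 3/8).
From row 3: 0 unlike of 6 pairs (running 3/14).
From row 4: 2 unlike of 2 pairs (running 5/16).
From row 5: 4 unlike of 5 pairs (running 9/21).
From row 6: 2 unlike of 3 pairs (running 11/24).
Total adjacent occupied pairs: 24; unlike-type pairs: 11.

11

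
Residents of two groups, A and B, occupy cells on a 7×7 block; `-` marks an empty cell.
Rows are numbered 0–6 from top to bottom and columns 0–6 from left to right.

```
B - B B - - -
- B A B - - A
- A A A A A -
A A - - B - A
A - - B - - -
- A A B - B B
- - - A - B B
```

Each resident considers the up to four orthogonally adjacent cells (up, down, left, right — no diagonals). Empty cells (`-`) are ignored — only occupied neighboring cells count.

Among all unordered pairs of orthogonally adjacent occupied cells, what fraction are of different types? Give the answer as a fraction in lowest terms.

1/3

Scan each occupied cell's neighbors to the right and below so each pair is counted once.
Row 0: B(0,2)–B(0,3)= B(0,2)–A(1,2)≠ B(0,3)–B(1,3)=  → 1/3 unlike.
Row 1: B(1,1)–A(1,2)≠ B(1,1)–A(2,1)≠ A(1,2)–B(1,3)≠ A(1,2)–A(2,2)= B(1,3)–A(2,3)≠  → 4/5 unlike.
Row 2: A(2,1)–A(2,2)= A(2,1)–A(3,1)= A(2,2)–A(2,3)= A(2,3)–A(2,4)= A(2,4)–A(2,5)= A(2,4)–B(3,4)≠  → 1/6 unlike.
Row 3: A(3,0)–A(3,1)= A(3,0)–A(4,0)=  → 0/2 unlike.
Row 4: B(4,3)–B(5,3)=  → 0/1 unlike.
Row 5: A(5,1)–A(5,2)= A(5,2)–B(5,3)≠ B(5,3)–A(6,3)≠ B(5,5)–B(5,6)= B(5,5)–B(6,5)= B(5,6)–B(6,6)=  → 2/6 unlike.
Row 6: B(6,5)–B(6,6)=  → 0/1 unlike.
Total adjacent occupied pairs: 24; unlike-type pairs: 8.
8/24 reduces to 1/3.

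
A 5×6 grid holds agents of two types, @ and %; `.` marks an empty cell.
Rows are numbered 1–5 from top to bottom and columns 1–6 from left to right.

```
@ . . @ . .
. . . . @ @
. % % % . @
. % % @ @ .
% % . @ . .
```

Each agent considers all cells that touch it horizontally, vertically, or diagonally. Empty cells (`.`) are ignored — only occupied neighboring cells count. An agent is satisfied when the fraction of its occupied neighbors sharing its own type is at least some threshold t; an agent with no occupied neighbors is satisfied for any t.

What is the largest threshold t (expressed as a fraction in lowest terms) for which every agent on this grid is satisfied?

(1,1)@ — no occupied neighbors
(1,4)@ 1/1
(2,5)@ 3/4
(2,6)@ 2/2
(3,2)% 3/3
(3,3)% 4/5
(3,4)% 2/5
(3,6)@ 3/3
(4,2)% 5/5
(4,3)% 5/7
(4,4)@ 2/5
(4,5)@ 3/4
(5,1)% 2/2
(5,2)% 3/3
(5,4)@ 2/3
The smallest same-type fraction is 2/5 at (3,4), which reduces to 2/5. Any threshold above that leaves this agent unsatisfied.

2/5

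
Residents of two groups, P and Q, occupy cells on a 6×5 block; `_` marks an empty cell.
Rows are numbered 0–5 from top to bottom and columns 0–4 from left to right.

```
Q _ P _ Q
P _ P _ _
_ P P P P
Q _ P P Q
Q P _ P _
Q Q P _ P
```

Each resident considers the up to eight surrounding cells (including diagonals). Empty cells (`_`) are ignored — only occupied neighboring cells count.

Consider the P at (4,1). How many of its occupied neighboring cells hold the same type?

Occupied neighbors of (4,1): (3,0)=Q, (3,2)=P, (4,0)=Q, (5,0)=Q, (5,1)=Q, (5,2)=P.
Same type (P): 2 of 6.

2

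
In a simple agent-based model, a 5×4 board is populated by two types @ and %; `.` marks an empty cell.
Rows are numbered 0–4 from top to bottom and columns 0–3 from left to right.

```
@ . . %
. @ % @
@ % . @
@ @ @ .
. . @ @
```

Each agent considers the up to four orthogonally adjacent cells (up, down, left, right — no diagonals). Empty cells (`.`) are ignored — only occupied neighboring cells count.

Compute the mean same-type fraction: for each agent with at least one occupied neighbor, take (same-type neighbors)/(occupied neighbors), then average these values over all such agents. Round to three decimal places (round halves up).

0.542

(0,0)@ — no occupied neighbors
(0,3)% 0/1
(1,1)@ 0/2
(1,2)% 0/2
(1,3)@ 1/3
(2,0)@ 1/2
(2,1)% 0/3
(2,3)@ 1/1
(3,0)@ 2/2
(3,1)@ 2/3
(3,2)@ 2/2
(4,2)@ 2/2
(4,3)@ 1/1
Sum over 12 agents: 0/1 + 0/2 + 0/2 + 1/3 + 1/2 + 0/3 + 1/1 + 2/2 + 2/3 + 2/2 + 2/2 + 1/1 = 13/2; mean = 13/2 ÷ 12 = 13/24 = 0.541666… → 0.542.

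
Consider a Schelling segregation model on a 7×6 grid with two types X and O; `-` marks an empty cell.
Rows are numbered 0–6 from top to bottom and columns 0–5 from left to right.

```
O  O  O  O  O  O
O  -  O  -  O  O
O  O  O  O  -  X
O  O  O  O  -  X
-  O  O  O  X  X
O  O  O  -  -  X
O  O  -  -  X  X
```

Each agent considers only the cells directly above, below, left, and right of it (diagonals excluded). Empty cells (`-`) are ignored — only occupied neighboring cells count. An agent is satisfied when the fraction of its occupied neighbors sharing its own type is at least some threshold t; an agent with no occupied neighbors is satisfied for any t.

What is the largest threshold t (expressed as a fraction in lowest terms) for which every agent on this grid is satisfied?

Row 0: (0,0)O 2/2 · (0,1)O 2/2 · (0,2)O 3/3 · (0,3)O 2/2 · (0,4)O 3/3 · (0,5)O 2/2
Row 1: (1,0)O 2/2 · (1,2)O 2/2 · (1,4)O 2/2 · (1,5)O 2/3
Row 2: (2,0)O 3/3 · (2,1)O 3/3 · (2,2)O 4/4 · (2,3)O 2/2 · (2,5)X 1/2
Row 3: (3,0)O 2/2 · (3,1)O 4/4 · (3,2)O 4/4 · (3,3)O 3/3 · (3,5)X 2/2
Row 4: (4,1)O 3/3 · (4,2)O 4/4 · (4,3)O 2/3 · (4,4)X 1/2 · (4,5)X 3/3
Row 5: (5,0)O 2/2 · (5,1)O 4/4 · (5,2)O 2/2 · (5,5)X 2/2
Row 6: (6,0)O 2/2 · (6,1)O 2/2 · (6,4)X 1/1 · (6,5)X 2/2
The smallest same-type fraction is 1/2 at (2,5), which reduces to 1/2. Any threshold above that leaves this agent unsatisfied.

1/2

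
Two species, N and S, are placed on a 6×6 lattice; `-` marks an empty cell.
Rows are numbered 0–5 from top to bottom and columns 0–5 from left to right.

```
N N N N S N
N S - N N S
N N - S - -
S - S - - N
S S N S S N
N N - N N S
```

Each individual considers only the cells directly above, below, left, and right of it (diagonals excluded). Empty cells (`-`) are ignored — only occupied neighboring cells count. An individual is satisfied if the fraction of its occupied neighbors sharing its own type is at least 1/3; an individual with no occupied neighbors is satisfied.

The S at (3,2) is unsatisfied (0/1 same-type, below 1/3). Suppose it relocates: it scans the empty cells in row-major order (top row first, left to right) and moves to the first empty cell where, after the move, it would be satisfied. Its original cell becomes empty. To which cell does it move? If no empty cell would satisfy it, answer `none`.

Vacating (3,2). Empty cells in order:
  (1,2): 1/3 same-type → satisfied — stop here.

(1,2)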